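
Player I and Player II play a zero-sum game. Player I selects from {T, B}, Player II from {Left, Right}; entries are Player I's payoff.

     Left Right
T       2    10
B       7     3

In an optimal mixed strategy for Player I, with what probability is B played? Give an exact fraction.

2/3

Row minima: T → 2, B → 3; maximin = 3.
Column maxima: Left → 7, Right → 10; minimax = 7.
3 ≠ 7, so there is no saddle point; optimal play is mixed.
Let Player I play T with probability p. Expected payoff against Left: 2p + 7(1−p) = −5p + 7; against Right: 10p + 3(1−p) = 7p + 3.
Setting these equal: −5p + 7 = 7p + 3 ⇒ −12p = -4 ⇒ p = 1/3, and the value is (-5)·(1/3) + 7 = 16/3.
For Player II: with q = P(Left), equating T's and B's payoffs gives −8q + 10 = 4q + 3 ⇒ q = 7/12.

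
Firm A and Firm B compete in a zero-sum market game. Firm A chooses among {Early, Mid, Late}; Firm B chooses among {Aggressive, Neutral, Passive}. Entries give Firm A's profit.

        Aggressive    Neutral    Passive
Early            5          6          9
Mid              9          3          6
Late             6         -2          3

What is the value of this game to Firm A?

Row minima: Early → 5, Mid → 3, Late → -2; maximin = 5.
Column maxima: Aggressive → 9, Neutral → 6, Passive → 9; minimax = 6.
5 ≠ 6, so there is no saddle point; optimal play is mixed.
Late is strictly dominated by Mid, so Firm A never plays it.
Passive is strictly dominated by Neutral (it gives Firm A strictly more in every row), so Firm B never plays it.
On the remaining 2×2 (Early, Mid vs Aggressive, Neutral):
Let Firm A play Early with probability p. Expected payoff against Aggressive: 5p + 9(1−p) = −4p + 9; against Neutral: 6p + 3(1−p) = 3p + 3.
Setting these equal: −4p + 9 = 3p + 3 ⇒ −7p = -6 ⇒ p = 6/7, and the value is (-4)·(6/7) + 9 = 39/7.
For Firm B: with q = P(Aggressive), equating Early's and Mid's payoffs gives −q + 6 = 6q + 3 ⇒ q = 3/7.

39/7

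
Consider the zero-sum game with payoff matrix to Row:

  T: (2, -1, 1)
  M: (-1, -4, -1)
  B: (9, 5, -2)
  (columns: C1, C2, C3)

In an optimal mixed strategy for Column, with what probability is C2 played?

1/3

Row minima: T → -1, M → -4, B → -2; maximin = -1.
Column maxima: C1 → 9, C2 → 5, C3 → 1; minimax = 1.
-1 ≠ 1, so there is no saddle point; optimal play is mixed.
M is strictly dominated by T, so Row never plays it.
C1 is strictly dominated by C2 (it gives Row strictly more in every row), so Column never plays it.
On the remaining 2×2 (T, B vs C2, C3):
Let Row play T with probability p. Expected payoff against C2: (-1)p + 5(1−p) = −6p + 5; against C3: 1p + (-2)(1−p) = 3p − 2.
Setting these equal: −6p + 5 = 3p − 2 ⇒ −9p = -7 ⇒ p = 7/9, and the value is (-6)·(7/9) + 5 = 1/3.
For Column: with q = P(C2), equating T's and B's payoffs gives −2q + 1 = 7q − 2 ⇒ q = 1/3.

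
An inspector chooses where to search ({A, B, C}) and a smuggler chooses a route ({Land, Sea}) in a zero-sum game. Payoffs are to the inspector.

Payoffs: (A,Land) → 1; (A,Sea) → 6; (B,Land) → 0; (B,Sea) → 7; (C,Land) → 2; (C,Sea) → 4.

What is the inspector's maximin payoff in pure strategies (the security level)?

Row minima: A → 1, B → 0, C → 2.
The best of these is 2.

2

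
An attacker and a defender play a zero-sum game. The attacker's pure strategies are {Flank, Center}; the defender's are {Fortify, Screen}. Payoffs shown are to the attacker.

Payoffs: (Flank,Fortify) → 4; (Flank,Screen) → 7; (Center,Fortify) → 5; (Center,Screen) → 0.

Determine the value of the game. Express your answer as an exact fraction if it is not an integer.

35/8

Row minima: Flank → 4, Center → 0; maximin = 4.
Column maxima: Fortify → 5, Screen → 7; minimax = 5.
4 ≠ 5, so there is no saddle point; optimal play is mixed.
Let the attacker play Flank with probability p. Expected payoff against Fortify: 4p + 5(1−p) = −p + 5; against Screen: 7p + 0(1−p) = 7p.
Setting these equal: −p + 5 = 7p ⇒ −8p = -5 ⇒ p = 5/8, and the value is (-1)·(5/8) + 5 = 35/8.
For the defender: with q = P(Fortify), equating Flank's and Center's payoffs gives −3q + 7 = 5q ⇒ q = 7/8.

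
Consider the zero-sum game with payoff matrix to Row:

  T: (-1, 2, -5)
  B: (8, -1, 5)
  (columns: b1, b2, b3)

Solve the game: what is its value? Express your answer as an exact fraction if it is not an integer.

Row minima: T → -5, B → -1; maximin = -1.
Column maxima: b1 → 8, b2 → 2, b3 → 5; minimax = 2.
-1 ≠ 2, so there is no saddle point; optimal play is mixed.
b1 is strictly dominated by b3 (it gives Row strictly more in every row), so Column never plays it.
On the remaining 2×2 (T, B vs b2, b3):
Let Row play T with probability p. Expected payoff against b2: 2p + (-1)(1−p) = 3p − 1; against b3: (-5)p + 5(1−p) = −10p + 5.
Setting these equal: 3p − 1 = −10p + 5 ⇒ 13p = 6 ⇒ p = 6/13, and the value is (3)·(6/13) − 1 = 5/13.
For Column: with q = P(b2), equating T's and B's payoffs gives 7q − 5 = −6q + 5 ⇒ q = 10/13.

5/13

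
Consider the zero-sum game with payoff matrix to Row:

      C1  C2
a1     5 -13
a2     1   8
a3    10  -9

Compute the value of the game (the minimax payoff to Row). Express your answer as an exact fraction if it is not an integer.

Row minima: a1 → -13, a2 → 1, a3 → -9; maximin = 1.
Column maxima: C1 → 10, C2 → 8; minimax = 8.
1 ≠ 8, so there is no saddle point; optimal play is mixed.
a1 is strictly dominated by a3, so Row never plays it.
On the remaining 2×2 (a2, a3 vs C1, C2):
Let Row play a2 with probability p. Expected payoff against C1: 1p + 10(1−p) = −9p + 10; against C2: 8p + (-9)(1−p) = 17p − 9.
Setting these equal: −9p + 10 = 17p − 9 ⇒ −26p = -19 ⇒ p = 19/26, and the value is (-9)·(19/26) + 10 = 89/26.
For Column: with q = P(C1), equating a2's and a3's payoffs gives −7q + 8 = 19q − 9 ⇒ q = 17/26.

89/26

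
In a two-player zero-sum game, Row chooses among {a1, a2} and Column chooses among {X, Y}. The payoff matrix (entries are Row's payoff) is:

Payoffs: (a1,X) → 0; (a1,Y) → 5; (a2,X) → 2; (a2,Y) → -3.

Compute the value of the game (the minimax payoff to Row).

Row minima: a1 → 0, a2 → -3; maximin = 0.
Column maxima: X → 2, Y → 5; minimax = 2.
0 ≠ 2, so there is no saddle point; optimal play is mixed.
Let Row play a1 with probability p. Expected payoff against X: 0p + 2(1−p) = −2p + 2; against Y: 5p + (-3)(1−p) = 8p − 3.
Setting these equal: −2p + 2 = 8p − 3 ⇒ −10p = -5 ⇒ p = 1/2, and the value is (-2)·(1/2) + 2 = 1.
For Column: with q = P(X), equating a1's and a2's payoffs gives −5q + 5 = 5q − 3 ⇒ q = 4/5.

1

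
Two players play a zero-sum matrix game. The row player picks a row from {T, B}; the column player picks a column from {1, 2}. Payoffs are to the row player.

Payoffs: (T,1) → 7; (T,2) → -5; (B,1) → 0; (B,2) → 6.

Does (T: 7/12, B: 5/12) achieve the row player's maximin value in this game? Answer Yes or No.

Against 1 this mix gives (7/12)·7 + (5/12)·0 = 49/12.
Against 2 this mix gives (7/12)·(-5) + (5/12)·6 = -5/12.
The column player will play 2, holding the row player to -5/12. Shifting weight toward the row that does better against 2 would raise this floor (the equalizing mix achieves 7/3 against both 2 and 1), so the proposed strategy is not optimal.

No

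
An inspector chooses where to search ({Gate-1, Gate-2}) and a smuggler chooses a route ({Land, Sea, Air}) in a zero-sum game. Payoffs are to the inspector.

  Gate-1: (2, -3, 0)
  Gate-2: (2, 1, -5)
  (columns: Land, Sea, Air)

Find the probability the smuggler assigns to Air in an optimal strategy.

Row minima: Gate-1 → -3, Gate-2 → -5; maximin = -3.
Column maxima: Land → 2, Sea → 1, Air → 0; minimax = 0.
-3 ≠ 0, so there is no saddle point; optimal play is mixed.
Land is strictly dominated by Sea (it gives the inspector strictly more in every row), so the smuggler never plays it.
On the remaining 2×2 (Gate-1, Gate-2 vs Sea, Air):
Let the inspector play Gate-1 with probability p. Expected payoff against Sea: (-3)p + 1(1−p) = −4p + 1; against Air: 0p + (-5)(1−p) = 5p − 5.
Setting these equal: −4p + 1 = 5p − 5 ⇒ −9p = -6 ⇒ p = 2/3, and the value is (-4)·(2/3) + 1 = -5/3.
For the smuggler: with q = P(Sea), equating Gate-1's and Gate-2's payoffs gives −3q = 6q − 5 ⇒ q = 5/9.

4/9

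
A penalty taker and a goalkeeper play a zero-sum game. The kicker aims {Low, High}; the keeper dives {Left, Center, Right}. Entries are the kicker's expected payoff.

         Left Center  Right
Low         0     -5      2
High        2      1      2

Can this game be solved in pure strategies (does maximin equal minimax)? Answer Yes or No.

Row minima: Low → -5, High → 1; maximin = 1.
Column maxima: Left → 2, Center → 1, Right → 2; minimax = 1.
maximin = minimax = 1, so a saddle point exists.

Yes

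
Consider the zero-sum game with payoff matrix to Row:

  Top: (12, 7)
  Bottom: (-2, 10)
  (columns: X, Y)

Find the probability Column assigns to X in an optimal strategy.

3/17

Row minima: Top → 7, Bottom → -2; maximin = 7.
Column maxima: X → 12, Y → 10; minimax = 10.
7 ≠ 10, so there is no saddle point; optimal play is mixed.
Let Row play Top with probability p. Expected payoff against X: 12p + (-2)(1−p) = 14p − 2; against Y: 7p + 10(1−p) = −3p + 10.
Setting these equal: 14p − 2 = −3p + 10 ⇒ 17p = 12 ⇒ p = 12/17, and the value is (14)·(12/17) − 2 = 134/17.
For Column: with q = P(X), equating Top's and Bottom's payoffs gives 5q + 7 = −12q + 10 ⇒ q = 3/17.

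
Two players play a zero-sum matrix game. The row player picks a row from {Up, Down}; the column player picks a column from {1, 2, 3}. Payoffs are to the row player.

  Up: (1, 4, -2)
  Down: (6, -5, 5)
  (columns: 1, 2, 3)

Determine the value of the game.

5/8

Row minima: Up → -2, Down → -5; maximin = -2.
Column maxima: 1 → 6, 2 → 4, 3 → 5; minimax = 4.
-2 ≠ 4, so there is no saddle point; optimal play is mixed.
1 is strictly dominated by 3 (it gives the row player strictly more in every row), so the column player never plays it.
On the remaining 2×2 (Up, Down vs 2, 3):
Let the row player play Up with probability p. Expected payoff against 2: 4p + (-5)(1−p) = 9p − 5; against 3: (-2)p + 5(1−p) = −7p + 5.
Setting these equal: 9p − 5 = −7p + 5 ⇒ 16p = 10 ⇒ p = 5/8, and the value is (9)·(5/8) − 5 = 5/8.
For the column player: with q = P(2), equating Up's and Down's payoffs gives 6q − 2 = −10q + 5 ⇒ q = 7/16.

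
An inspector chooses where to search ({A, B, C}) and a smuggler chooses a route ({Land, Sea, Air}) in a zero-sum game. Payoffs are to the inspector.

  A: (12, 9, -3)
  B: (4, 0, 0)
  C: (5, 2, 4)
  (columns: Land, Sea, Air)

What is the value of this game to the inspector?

3

Row minima: A → -3, B → 0, C → 2; maximin = 2.
Column maxima: Land → 12, Sea → 9, Air → 4; minimax = 4.
2 ≠ 4, so there is no saddle point; optimal play is mixed.
B is strictly dominated by C, so the inspector never plays it.
Land is strictly dominated by Sea (it gives the inspector strictly more in every row), so the smuggler never plays it.
On the remaining 2×2 (A, C vs Sea, Air):
Let the inspector play A with probability p. Expected payoff against Sea: 9p + 2(1−p) = 7p + 2; against Air: (-3)p + 4(1−p) = −7p + 4.
Setting these equal: 7p + 2 = −7p + 4 ⇒ 14p = 2 ⇒ p = 1/7, and the value is (7)·(1/7) + 2 = 3.
For the smuggler: with q = P(Sea), equating A's and C's payoffs gives 12q − 3 = −2q + 4 ⇒ q = 1/2.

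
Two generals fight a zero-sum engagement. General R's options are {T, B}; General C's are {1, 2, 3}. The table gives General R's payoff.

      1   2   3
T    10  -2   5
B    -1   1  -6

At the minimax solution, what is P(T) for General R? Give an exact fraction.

Row minima: T → -2, B → -6; maximin = -2.
Column maxima: 1 → 10, 2 → 1, 3 → 5; minimax = 1.
-2 ≠ 1, so there is no saddle point; optimal play is mixed.
1 is strictly dominated by 3 (it gives General R strictly more in every row), so General C never plays it.
On the remaining 2×2 (T, B vs 2, 3):
Let General R play T with probability p. Expected payoff against 2: (-2)p + 1(1−p) = −3p + 1; against 3: 5p + (-6)(1−p) = 11p − 6.
Setting these equal: −3p + 1 = 11p − 6 ⇒ −14p = -7 ⇒ p = 1/2, and the value is (-3)·(1/2) + 1 = -1/2.
For General C: with q = P(2), equating T's and B's payoffs gives −7q + 5 = 7q − 6 ⇒ q = 11/14.

1/2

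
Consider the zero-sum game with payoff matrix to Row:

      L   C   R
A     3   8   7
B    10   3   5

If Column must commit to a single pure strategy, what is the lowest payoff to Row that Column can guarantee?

7

Column maxima: L → 10, C → 8, R → 7.
The smallest of these is 7.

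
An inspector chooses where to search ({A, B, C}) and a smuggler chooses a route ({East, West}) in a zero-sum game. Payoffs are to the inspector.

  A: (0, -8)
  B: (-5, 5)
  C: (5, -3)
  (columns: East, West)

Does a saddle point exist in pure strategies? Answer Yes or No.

No

Row minima: A → -8, B → -5, C → -3; maximin = -3.
Column maxima: East → 5, West → 5; minimax = 5.
-3 ≠ 5, so no pure-strategy equilibrium exists.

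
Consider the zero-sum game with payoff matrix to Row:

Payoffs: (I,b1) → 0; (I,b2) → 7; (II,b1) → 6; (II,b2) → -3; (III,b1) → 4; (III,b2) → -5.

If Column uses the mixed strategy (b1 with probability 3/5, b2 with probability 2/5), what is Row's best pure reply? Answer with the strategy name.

Expected payoff of I: (3/5)·0 + (2/5)·7 = 14/5.
Expected payoff of II: (3/5)·6 + (2/5)·(-3) = 12/5.
Expected payoff of III: (3/5)·4 + (2/5)·(-5) = 2/5.
The largest is 14/5, so Row's best response is I.

I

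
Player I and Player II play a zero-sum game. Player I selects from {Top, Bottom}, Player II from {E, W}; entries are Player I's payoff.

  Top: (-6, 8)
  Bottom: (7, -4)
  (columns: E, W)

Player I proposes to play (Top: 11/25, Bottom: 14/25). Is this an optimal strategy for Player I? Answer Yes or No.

Against E this mix gives (11/25)·(-6) + (14/25)·7 = 32/25.
Against W this mix gives (11/25)·8 + (14/25)·(-4) = 32/25.
All of Player II's active replies (E, W) yield 32/25, and no column does worse for Player I. The mix makes Player II indifferent and guarantees 32/25, so it is optimal.

Yes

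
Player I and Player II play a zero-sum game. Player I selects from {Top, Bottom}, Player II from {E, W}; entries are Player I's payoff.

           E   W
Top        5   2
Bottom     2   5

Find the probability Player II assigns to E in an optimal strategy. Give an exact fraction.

Row minima: Top → 2, Bottom → 2; maximin = 2.
Column maxima: E → 5, W → 5; minimax = 5.
2 ≠ 5, so there is no saddle point; optimal play is mixed.
Let Player I play Top with probability p. Expected payoff against E: 5p + 2(1−p) = 3p + 2; against W: 2p + 5(1−p) = −3p + 5.
Setting these equal: 3p + 2 = −3p + 5 ⇒ 6p = 3 ⇒ p = 1/2, and the value is (3)·(1/2) + 2 = 7/2.
For Player II: with q = P(E), equating Top's and Bottom's payoffs gives 3q + 2 = −3q + 5 ⇒ q = 1/2.

1/2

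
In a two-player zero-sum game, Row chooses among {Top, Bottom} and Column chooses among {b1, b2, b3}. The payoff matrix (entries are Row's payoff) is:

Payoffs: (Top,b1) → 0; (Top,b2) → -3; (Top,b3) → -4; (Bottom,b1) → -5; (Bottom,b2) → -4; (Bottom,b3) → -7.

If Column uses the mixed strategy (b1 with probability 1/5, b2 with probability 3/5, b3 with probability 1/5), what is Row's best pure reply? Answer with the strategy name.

Top

Expected payoff of Top: (1/5)·0 + (3/5)·(-3) + (1/5)·(-4) = -13/5.
Expected payoff of Bottom: (1/5)·(-5) + (3/5)·(-4) + (1/5)·(-7) = -24/5.
The largest is -13/5, so Row's best response is Top.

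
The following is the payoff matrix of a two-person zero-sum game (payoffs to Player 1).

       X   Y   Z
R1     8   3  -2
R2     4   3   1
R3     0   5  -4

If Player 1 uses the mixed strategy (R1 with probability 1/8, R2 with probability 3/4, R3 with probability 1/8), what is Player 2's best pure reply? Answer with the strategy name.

Z

If Player 2 plays X, Player 1's expected payoff is (1/8)·8 + (3/4)·4 + (1/8)·0 = 4.
If Player 2 plays Y, Player 1's expected payoff is (1/8)·3 + (3/4)·3 + (1/8)·5 = 13/4.
If Player 2 plays Z, Player 1's expected payoff is (1/8)·(-2) + (3/4)·1 + (1/8)·(-4) = 0.
Player 2 minimizes Player 1's payoff; the smallest is 0, so the best response is Z.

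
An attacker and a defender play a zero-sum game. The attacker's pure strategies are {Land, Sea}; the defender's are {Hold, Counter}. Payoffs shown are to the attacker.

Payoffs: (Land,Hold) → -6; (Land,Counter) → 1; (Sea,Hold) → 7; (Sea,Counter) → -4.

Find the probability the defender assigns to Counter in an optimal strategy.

13/18

Row minima: Land → -6, Sea → -4; maximin = -4.
Column maxima: Hold → 7, Counter → 1; minimax = 1.
-4 ≠ 1, so there is no saddle point; optimal play is mixed.
Let the attacker play Land with probability p. Expected payoff against Hold: (-6)p + 7(1−p) = −13p + 7; against Counter: 1p + (-4)(1−p) = 5p − 4.
Setting these equal: −13p + 7 = 5p − 4 ⇒ −18p = -11 ⇒ p = 11/18, and the value is (-13)·(11/18) + 7 = -17/18.
For the defender: with q = P(Hold), equating Land's and Sea's payoffs gives −7q + 1 = 11q − 4 ⇒ q = 5/18.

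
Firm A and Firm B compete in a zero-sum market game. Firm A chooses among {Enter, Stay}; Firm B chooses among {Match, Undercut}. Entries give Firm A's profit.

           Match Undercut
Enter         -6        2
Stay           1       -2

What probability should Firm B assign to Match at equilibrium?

Row minima: Enter → -6, Stay → -2; maximin = -2.
Column maxima: Match → 1, Undercut → 2; minimax = 1.
-2 ≠ 1, so there is no saddle point; optimal play is mixed.
Let Firm A play Enter with probability p. Expected payoff against Match: (-6)p + 1(1−p) = −7p + 1; against Undercut: 2p + (-2)(1−p) = 4p − 2.
Setting these equal: −7p + 1 = 4p − 2 ⇒ −11p = -3 ⇒ p = 3/11, and the value is (-7)·(3/11) + 1 = -10/11.
For Firm B: with q = P(Match), equating Enter's and Stay's payoffs gives −8q + 2 = 3q − 2 ⇒ q = 4/11.

4/11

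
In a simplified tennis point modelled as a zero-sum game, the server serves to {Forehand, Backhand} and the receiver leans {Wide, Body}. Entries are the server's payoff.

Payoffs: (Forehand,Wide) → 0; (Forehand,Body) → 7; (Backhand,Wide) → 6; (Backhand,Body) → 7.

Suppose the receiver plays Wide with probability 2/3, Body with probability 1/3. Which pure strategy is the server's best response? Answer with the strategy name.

Expected payoff of Forehand: (2/3)·0 + (1/3)·7 = 7/3.
Expected payoff of Backhand: (2/3)·6 + (1/3)·7 = 19/3.
The largest is 19/3, so the server's best response is Backhand.

Backhand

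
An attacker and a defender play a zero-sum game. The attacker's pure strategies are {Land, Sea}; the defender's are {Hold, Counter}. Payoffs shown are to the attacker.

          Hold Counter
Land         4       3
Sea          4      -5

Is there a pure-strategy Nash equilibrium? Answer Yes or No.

Yes

Row minima: Land → 3, Sea → -5; maximin = 3.
Column maxima: Hold → 4, Counter → 3; minimax = 3.
maximin = minimax = 3, so a saddle point exists.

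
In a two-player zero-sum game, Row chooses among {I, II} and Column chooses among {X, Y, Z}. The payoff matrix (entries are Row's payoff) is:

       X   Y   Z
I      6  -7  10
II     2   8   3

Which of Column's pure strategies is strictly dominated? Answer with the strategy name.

X holds Row's payoff strictly below Z in every row: 6 < 10, 2 < 3.
So Z is strictly dominated for Column.

Z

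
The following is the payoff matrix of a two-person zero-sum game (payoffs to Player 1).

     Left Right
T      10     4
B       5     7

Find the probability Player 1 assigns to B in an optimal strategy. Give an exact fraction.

Row minima: T → 4, B → 5; maximin = 5.
Column maxima: Left → 10, Right → 7; minimax = 7.
5 ≠ 7, so there is no saddle point; optimal play is mixed.
Let Player 1 play T with probability p. Expected payoff against Left: 10p + 5(1−p) = 5p + 5; against Right: 4p + 7(1−p) = −3p + 7.
Setting these equal: 5p + 5 = −3p + 7 ⇒ 8p = 2 ⇒ p = 1/4, and the value is (5)·(1/4) + 5 = 25/4.
For Player 2: with q = P(Left), equating T's and B's payoffs gives 6q + 4 = −2q + 7 ⇒ q = 3/8.

3/4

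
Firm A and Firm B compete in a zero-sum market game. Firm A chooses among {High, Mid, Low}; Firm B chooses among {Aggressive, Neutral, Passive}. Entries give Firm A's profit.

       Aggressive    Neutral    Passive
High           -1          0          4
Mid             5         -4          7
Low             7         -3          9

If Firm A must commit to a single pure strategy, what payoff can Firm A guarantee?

Row minima: High → -1, Mid → -4, Low → -3.
The best of these is -1.

-1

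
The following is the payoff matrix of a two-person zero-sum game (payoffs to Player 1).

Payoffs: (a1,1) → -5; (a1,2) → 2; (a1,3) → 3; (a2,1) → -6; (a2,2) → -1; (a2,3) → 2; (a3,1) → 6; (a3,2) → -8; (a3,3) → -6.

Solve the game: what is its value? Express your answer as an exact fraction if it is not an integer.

-4/3

Row minima: a1 → -5, a2 → -6, a3 → -8; maximin = -5.
Column maxima: 1 → 6, 2 → 2, 3 → 3; minimax = 2.
-5 ≠ 2, so there is no saddle point; optimal play is mixed.
a2 is strictly dominated by a1, so Player 1 never plays it.
3 is strictly dominated by 2 (it gives Player 1 strictly more in every row), so Player 2 never plays it.
On the remaining 2×2 (a1, a3 vs 1, 2):
Let Player 1 play a1 with probability p. Expected payoff against 1: (-5)p + 6(1−p) = −11p + 6; against 2: 2p + (-8)(1−p) = 10p − 8.
Setting these equal: −11p + 6 = 10p − 8 ⇒ −21p = -14 ⇒ p = 2/3, and the value is (-11)·(2/3) + 6 = -4/3.
For Player 2: with q = P(1), equating a1's and a3's payoffs gives −7q + 2 = 14q − 8 ⇒ q = 10/21.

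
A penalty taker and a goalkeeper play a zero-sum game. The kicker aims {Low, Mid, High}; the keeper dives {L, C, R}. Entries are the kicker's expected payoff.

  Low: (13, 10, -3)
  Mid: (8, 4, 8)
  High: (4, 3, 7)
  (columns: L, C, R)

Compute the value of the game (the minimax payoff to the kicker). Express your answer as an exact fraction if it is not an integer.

92/17

Row minima: Low → -3, Mid → 4, High → 3; maximin = 4.
Column maxima: L → 13, C → 10, R → 8; minimax = 8.
4 ≠ 8, so there is no saddle point; optimal play is mixed.
High is strictly dominated by Mid, so the kicker never plays it.
L is strictly dominated by C (it gives the kicker strictly more in every row), so the keeper never plays it.
On the remaining 2×2 (Low, Mid vs C, R):
Let the kicker play Low with probability p. Expected payoff against C: 10p + 4(1−p) = 6p + 4; against R: (-3)p + 8(1−p) = −11p + 8.
Setting these equal: 6p + 4 = −11p + 8 ⇒ 17p = 4 ⇒ p = 4/17, and the value is (6)·(4/17) + 4 = 92/17.
For the keeper: with q = P(C), equating Low's and Mid's payoffs gives 13q − 3 = −4q + 8 ⇒ q = 11/17.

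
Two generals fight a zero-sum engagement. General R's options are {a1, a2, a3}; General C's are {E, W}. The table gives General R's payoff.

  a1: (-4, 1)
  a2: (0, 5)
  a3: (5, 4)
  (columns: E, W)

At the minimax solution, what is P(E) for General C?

Row minima: a1 → -4, a2 → 0, a3 → 4; maximin = 4.
Column maxima: E → 5, W → 5; minimax = 5.
4 ≠ 5, so there is no saddle point; optimal play is mixed.
a1 is strictly dominated by a2, so General R never plays it.
On the remaining 2×2 (a2, a3 vs E, W):
Let General R play a2 with probability p. Expected payoff against E: 0p + 5(1−p) = −5p + 5; against W: 5p + 4(1−p) = p + 4.
Setting these equal: −5p + 5 = p + 4 ⇒ −6p = -1 ⇒ p = 1/6, and the value is (-5)·(1/6) + 5 = 25/6.
For General C: with q = P(E), equating a2's and a3's payoffs gives −5q + 5 = q + 4 ⇒ q = 1/6.

1/6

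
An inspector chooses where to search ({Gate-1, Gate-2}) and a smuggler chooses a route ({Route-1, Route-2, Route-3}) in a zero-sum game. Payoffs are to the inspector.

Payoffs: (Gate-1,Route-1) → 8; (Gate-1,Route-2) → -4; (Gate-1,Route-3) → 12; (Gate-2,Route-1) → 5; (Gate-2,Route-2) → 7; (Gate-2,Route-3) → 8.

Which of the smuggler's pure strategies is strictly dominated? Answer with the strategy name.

Route-1 holds the inspector's payoff strictly below Route-3 in every row: 8 < 12, 5 < 8.
So Route-3 is strictly dominated for the smuggler.

Route-3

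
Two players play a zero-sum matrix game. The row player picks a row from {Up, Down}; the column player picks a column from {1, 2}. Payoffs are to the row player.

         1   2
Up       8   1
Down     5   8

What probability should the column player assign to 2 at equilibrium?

Row minima: Up → 1, Down → 5; maximin = 5.
Column maxima: 1 → 8, 2 → 8; minimax = 8.
5 ≠ 8, so there is no saddle point; optimal play is mixed.
Let the row player play Up with probability p. Expected payoff against 1: 8p + 5(1−p) = 3p + 5; against 2: 1p + 8(1−p) = −7p + 8.
Setting these equal: 3p + 5 = −7p + 8 ⇒ 10p = 3 ⇒ p = 3/10, and the value is (3)·(3/10) + 5 = 59/10.
For the column player: with q = P(1), equating Up's and Down's payoffs gives 7q + 1 = −3q + 8 ⇒ q = 7/10.

3/10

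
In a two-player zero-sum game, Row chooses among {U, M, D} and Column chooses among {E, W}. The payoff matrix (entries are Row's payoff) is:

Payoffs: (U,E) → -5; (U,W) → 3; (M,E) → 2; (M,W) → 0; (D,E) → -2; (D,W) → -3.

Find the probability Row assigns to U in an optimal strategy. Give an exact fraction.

Row minima: U → -5, M → 0, D → -3; maximin = 0.
Column maxima: E → 2, W → 3; minimax = 2.
0 ≠ 2, so there is no saddle point; optimal play is mixed.
D is strictly dominated by M, so Row never plays it.
On the remaining 2×2 (U, M vs E, W):
Let Row play U with probability p. Expected payoff against E: (-5)p + 2(1−p) = −7p + 2; against W: 3p + 0(1−p) = 3p.
Setting these equal: −7p + 2 = 3p ⇒ −10p = -2 ⇒ p = 1/5, and the value is (-7)·(1/5) + 2 = 3/5.
For Column: with q = P(E), equating U's and M's payoffs gives −8q + 3 = 2q ⇒ q = 3/10.

1/5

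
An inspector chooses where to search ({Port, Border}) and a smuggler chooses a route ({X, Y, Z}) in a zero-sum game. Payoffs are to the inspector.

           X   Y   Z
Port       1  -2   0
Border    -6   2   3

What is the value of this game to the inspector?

-10/11

Row minima: Port → -2, Border → -6; maximin = -2.
Column maxima: X → 1, Y → 2, Z → 3; minimax = 1.
-2 ≠ 1, so there is no saddle point; optimal play is mixed.
Z is strictly dominated by Y (it gives the inspector strictly more in every row), so the smuggler never plays it.
On the remaining 2×2 (Port, Border vs X, Y):
Let the inspector play Port with probability p. Expected payoff against X: 1p + (-6)(1−p) = 7p − 6; against Y: (-2)p + 2(1−p) = −4p + 2.
Setting these equal: 7p − 6 = −4p + 2 ⇒ 11p = 8 ⇒ p = 8/11, and the value is (7)·(8/11) − 6 = -10/11.
For the smuggler: with q = P(X), equating Port's and Border's payoffs gives 3q − 2 = −8q + 2 ⇒ q = 4/11.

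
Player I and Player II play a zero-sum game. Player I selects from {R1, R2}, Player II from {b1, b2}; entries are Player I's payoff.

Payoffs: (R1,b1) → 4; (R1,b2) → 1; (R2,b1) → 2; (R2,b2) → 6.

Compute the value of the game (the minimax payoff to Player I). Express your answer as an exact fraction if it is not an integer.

22/7

Row minima: R1 → 1, R2 → 2; maximin = 2.
Column maxima: b1 → 4, b2 → 6; minimax = 4.
2 ≠ 4, so there is no saddle point; optimal play is mixed.
Let Player I play R1 with probability p. Expected payoff against b1: 4p + 2(1−p) = 2p + 2; against b2: 1p + 6(1−p) = −5p + 6.
Setting these equal: 2p + 2 = −5p + 6 ⇒ 7p = 4 ⇒ p = 4/7, and the value is (2)·(4/7) + 2 = 22/7.
For Player II: with q = P(b1), equating R1's and R2's payoffs gives 3q + 1 = −4q + 6 ⇒ q = 5/7.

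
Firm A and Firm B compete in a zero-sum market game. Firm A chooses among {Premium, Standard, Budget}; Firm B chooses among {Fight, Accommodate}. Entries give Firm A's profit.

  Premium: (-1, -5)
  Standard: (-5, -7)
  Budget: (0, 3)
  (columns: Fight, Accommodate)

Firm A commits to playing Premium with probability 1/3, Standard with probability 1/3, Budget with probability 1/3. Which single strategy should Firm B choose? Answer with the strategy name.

Accommodate

If Firm B plays Fight, Firm A's expected payoff is (1/3)·(-1) + (1/3)·(-5) + (1/3)·0 = -2.
If Firm B plays Accommodate, Firm A's expected payoff is (1/3)·(-5) + (1/3)·(-7) + (1/3)·3 = -3.
Firm B minimizes Firm A's payoff; the smallest is -3, so the best response is Accommodate.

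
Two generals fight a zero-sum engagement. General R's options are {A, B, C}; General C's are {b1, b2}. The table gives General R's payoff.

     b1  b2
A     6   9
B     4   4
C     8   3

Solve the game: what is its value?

Row minima: A → 6, B → 4, C → 3; maximin = 6.
Column maxima: b1 → 8, b2 → 9; minimax = 8.
6 ≠ 8, so there is no saddle point; optimal play is mixed.
B is strictly dominated by A, so General R never plays it.
On the remaining 2×2 (A, C vs b1, b2):
Let General R play A with probability p. Expected payoff against b1: 6p + 8(1−p) = −2p + 8; against b2: 9p + 3(1−p) = 6p + 3.
Setting these equal: −2p + 8 = 6p + 3 ⇒ −8p = -5 ⇒ p = 5/8, and the value is (-2)·(5/8) + 8 = 27/4.
For General C: with q = P(b1), equating A's and C's payoffs gives −3q + 9 = 5q + 3 ⇒ q = 3/4.

27/4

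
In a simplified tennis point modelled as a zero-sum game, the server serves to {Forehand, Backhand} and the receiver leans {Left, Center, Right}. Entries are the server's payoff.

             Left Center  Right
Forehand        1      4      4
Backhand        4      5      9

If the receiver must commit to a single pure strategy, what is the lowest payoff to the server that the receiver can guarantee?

Column maxima: Left → 4, Center → 5, Right → 9.
The smallest of these is 4.

4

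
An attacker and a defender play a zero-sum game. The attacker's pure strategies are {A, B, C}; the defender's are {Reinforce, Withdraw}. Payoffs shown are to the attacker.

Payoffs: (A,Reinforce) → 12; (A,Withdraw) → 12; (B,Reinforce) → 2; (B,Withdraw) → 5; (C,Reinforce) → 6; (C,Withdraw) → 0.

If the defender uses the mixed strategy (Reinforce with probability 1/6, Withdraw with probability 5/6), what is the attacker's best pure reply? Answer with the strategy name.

A

Expected payoff of A: (1/6)·12 + (5/6)·12 = 12.
Expected payoff of B: (1/6)·2 + (5/6)·5 = 9/2.
Expected payoff of C: (1/6)·6 + (5/6)·0 = 1.
The largest is 12, so the attacker's best response is A.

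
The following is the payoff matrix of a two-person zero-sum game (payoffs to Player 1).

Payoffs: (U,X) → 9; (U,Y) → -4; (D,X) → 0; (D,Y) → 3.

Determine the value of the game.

Row minima: U → -4, D → 0; maximin = 0.
Column maxima: X → 9, Y → 3; minimax = 3.
0 ≠ 3, so there is no saddle point; optimal play is mixed.
Let Player 1 play U with probability p. Expected payoff against X: 9p + 0(1−p) = 9p; against Y: (-4)p + 3(1−p) = −7p + 3.
Setting these equal: 9p = −7p + 3 ⇒ 16p = 3 ⇒ p = 3/16, and the value is (9)·(3/16) = 27/16.
For Player 2: with q = P(X), equating U's and D's payoffs gives 13q − 4 = −3q + 3 ⇒ q = 7/16.

27/16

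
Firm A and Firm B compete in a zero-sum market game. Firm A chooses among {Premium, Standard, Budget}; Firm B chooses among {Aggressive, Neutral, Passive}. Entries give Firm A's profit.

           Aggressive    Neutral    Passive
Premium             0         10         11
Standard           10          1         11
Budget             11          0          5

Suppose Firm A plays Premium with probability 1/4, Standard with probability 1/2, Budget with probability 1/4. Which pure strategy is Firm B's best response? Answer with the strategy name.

If Firm B plays Aggressive, Firm A's expected payoff is (1/4)·0 + (1/2)·10 + (1/4)·11 = 31/4.
If Firm B plays Neutral, Firm A's expected payoff is (1/4)·10 + (1/2)·1 + (1/4)·0 = 3.
If Firm B plays Passive, Firm A's expected payoff is (1/4)·11 + (1/2)·11 + (1/4)·5 = 19/2.
Firm B minimizes Firm A's payoff; the smallest is 3, so the best response is Neutral.

Neutral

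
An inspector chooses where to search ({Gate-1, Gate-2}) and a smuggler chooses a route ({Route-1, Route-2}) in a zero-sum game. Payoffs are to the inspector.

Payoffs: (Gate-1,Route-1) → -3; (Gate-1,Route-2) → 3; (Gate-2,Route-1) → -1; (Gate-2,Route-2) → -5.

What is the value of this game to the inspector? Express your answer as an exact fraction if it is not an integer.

Row minima: Gate-1 → -3, Gate-2 → -5; maximin = -3.
Column maxima: Route-1 → -1, Route-2 → 3; minimax = -1.
-3 ≠ -1, so there is no saddle point; optimal play is mixed.
Let the inspector play Gate-1 with probability p. Expected payoff against Route-1: (-3)p + (-1)(1−p) = −2p − 1; against Route-2: 3p + (-5)(1−p) = 8p − 5.
Setting these equal: −2p − 1 = 8p − 5 ⇒ −10p = -4 ⇒ p = 2/5, and the value is (-2)·(2/5) − 1 = -9/5.
For the smuggler: with q = P(Route-1), equating Gate-1's and Gate-2's payoffs gives −6q + 3 = 4q − 5 ⇒ q = 4/5.

-9/5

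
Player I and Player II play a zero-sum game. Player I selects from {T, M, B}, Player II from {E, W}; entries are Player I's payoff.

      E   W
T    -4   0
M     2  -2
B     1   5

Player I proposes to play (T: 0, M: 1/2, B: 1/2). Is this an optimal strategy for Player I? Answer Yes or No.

Against E this mix gives (1/2)·2 + (1/2)·1 = 3/2.
Against W this mix gives (1/2)·(-2) + (1/2)·5 = 3/2.
All of Player II's active replies (E, W) yield 3/2, and no column does worse for Player I. The mix makes Player II indifferent and guarantees 3/2, so it is optimal.

Yes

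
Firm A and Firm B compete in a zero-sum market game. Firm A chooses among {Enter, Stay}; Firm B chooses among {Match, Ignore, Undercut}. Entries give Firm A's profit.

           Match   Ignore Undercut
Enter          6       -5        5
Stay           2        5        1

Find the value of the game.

15/7

Row minima: Enter → -5, Stay → 1; maximin = 1.
Column maxima: Match → 6, Ignore → 5, Undercut → 5; minimax = 5.
1 ≠ 5, so there is no saddle point; optimal play is mixed.
Match is strictly dominated by Undercut (it gives Firm A strictly more in every row), so Firm B never plays it.
On the remaining 2×2 (Enter, Stay vs Ignore, Undercut):
Let Firm A play Enter with probability p. Expected payoff against Ignore: (-5)p + 5(1−p) = −10p + 5; against Undercut: 5p + 1(1−p) = 4p + 1.
Setting these equal: −10p + 5 = 4p + 1 ⇒ −14p = -4 ⇒ p = 2/7, and the value is (-10)·(2/7) + 5 = 15/7.
For Firm B: with q = P(Ignore), equating Enter's and Stay's payoffs gives −10q + 5 = 4q + 1 ⇒ q = 2/7.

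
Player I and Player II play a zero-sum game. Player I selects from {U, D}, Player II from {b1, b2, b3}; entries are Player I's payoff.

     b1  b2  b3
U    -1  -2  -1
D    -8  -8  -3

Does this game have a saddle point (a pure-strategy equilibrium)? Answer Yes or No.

Yes

Row minima: U → -2, D → -8; maximin = -2.
Column maxima: b1 → -1, b2 → -2, b3 → -1; minimax = -2.
maximin = minimax = -2, so a saddle point exists.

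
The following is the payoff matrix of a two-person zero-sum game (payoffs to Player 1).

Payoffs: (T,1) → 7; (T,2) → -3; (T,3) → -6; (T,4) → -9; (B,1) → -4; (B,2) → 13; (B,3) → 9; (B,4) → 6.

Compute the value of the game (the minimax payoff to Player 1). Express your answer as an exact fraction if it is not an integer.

3/13

Row minima: T → -9, B → -4; maximin = -4.
Column maxima: 1 → 7, 2 → 13, 3 → 9, 4 → 6; minimax = 6.
-4 ≠ 6, so there is no saddle point; optimal play is mixed.
2 is strictly dominated by 3 (it gives Player 1 strictly more in every row), so Player 2 never plays it.
3 is strictly dominated by 4 (it gives Player 1 strictly more in every row), so Player 2 never plays it.
On the remaining 2×2 (T, B vs 1, 4):
Let Player 1 play T with probability p. Expected payoff against 1: 7p + (-4)(1−p) = 11p − 4; against 4: (-9)p + 6(1−p) = −15p + 6.
Setting these equal: 11p − 4 = −15p + 6 ⇒ 26p = 10 ⇒ p = 5/13, and the value is (11)·(5/13) − 4 = 3/13.
For Player 2: with q = P(1), equating T's and B's payoffs gives 16q − 9 = −10q + 6 ⇒ q = 15/26.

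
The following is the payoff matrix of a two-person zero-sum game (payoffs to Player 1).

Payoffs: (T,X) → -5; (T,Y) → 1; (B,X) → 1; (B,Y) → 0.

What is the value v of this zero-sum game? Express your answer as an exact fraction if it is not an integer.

Row minima: T → -5, B → 0; maximin = 0.
Column maxima: X → 1, Y → 1; minimax = 1.
0 ≠ 1, so there is no saddle point; optimal play is mixed.
Let Player 1 play T with probability p. Expected payoff against X: (-5)p + 1(1−p) = −6p + 1; against Y: 1p + 0(1−p) = p.
Setting these equal: −6p + 1 = p ⇒ −7p = -1 ⇒ p = 1/7, and the value is (-6)·(1/7) + 1 = 1/7.
For Player 2: with q = P(X), equating T's and B's payoffs gives −6q + 1 = q ⇒ q = 1/7.

1/7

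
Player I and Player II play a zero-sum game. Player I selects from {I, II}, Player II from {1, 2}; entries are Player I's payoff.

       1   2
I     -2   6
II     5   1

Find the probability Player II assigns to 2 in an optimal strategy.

Row minima: I → -2, II → 1; maximin = 1.
Column maxima: 1 → 5, 2 → 6; minimax = 5.
1 ≠ 5, so there is no saddle point; optimal play is mixed.
Let Player I play I with probability p. Expected payoff against 1: (-2)p + 5(1−p) = −7p + 5; against 2: 6p + 1(1−p) = 5p + 1.
Setting these equal: −7p + 5 = 5p + 1 ⇒ −12p = -4 ⇒ p = 1/3, and the value is (-7)·(1/3) + 5 = 8/3.
For Player II: with q = P(1), equating I's and II's payoffs gives −8q + 6 = 4q + 1 ⇒ q = 5/12.

7/12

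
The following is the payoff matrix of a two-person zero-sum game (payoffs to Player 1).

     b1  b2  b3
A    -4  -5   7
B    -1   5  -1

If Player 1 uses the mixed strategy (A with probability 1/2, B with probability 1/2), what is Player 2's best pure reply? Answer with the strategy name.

b1

If Player 2 plays b1, Player 1's expected payoff is (1/2)·(-4) + (1/2)·(-1) = -5/2.
If Player 2 plays b2, Player 1's expected payoff is (1/2)·(-5) + (1/2)·5 = 0.
If Player 2 plays b3, Player 1's expected payoff is (1/2)·7 + (1/2)·(-1) = 3.
Player 2 minimizes Player 1's payoff; the smallest is -5/2, so the best response is b1.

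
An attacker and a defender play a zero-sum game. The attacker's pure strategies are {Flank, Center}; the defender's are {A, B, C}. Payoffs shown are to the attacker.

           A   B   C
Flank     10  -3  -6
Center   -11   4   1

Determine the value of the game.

Row minima: Flank → -6, Center → -11; maximin = -6.
Column maxima: A → 10, B → 4, C → 1; minimax = 1.
-6 ≠ 1, so there is no saddle point; optimal play is mixed.
B is strictly dominated by C (it gives the attacker strictly more in every row), so the defender never plays it.
On the remaining 2×2 (Flank, Center vs A, C):
Let the attacker play Flank with probability p. Expected payoff against A: 10p + (-11)(1−p) = 21p − 11; against C: (-6)p + 1(1−p) = −7p + 1.
Setting these equal: 21p − 11 = −7p + 1 ⇒ 28p = 12 ⇒ p = 3/7, and the value is (21)·(3/7) − 11 = -2.
For the defender: with q = P(A), equating Flank's and Center's payoffs gives 16q − 6 = −12q + 1 ⇒ q = 1/4.

-2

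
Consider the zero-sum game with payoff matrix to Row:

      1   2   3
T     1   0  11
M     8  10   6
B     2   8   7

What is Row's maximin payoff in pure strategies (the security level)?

Row minima: T → 0, M → 6, B → 2.
The best of these is 6.

6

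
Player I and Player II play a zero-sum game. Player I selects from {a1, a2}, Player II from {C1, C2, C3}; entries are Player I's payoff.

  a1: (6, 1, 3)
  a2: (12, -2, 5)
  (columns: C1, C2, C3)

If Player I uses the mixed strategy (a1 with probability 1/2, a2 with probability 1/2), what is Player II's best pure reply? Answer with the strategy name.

If Player II plays C1, Player I's expected payoff is (1/2)·6 + (1/2)·12 = 9.
If Player II plays C2, Player I's expected payoff is (1/2)·1 + (1/2)·(-2) = -1/2.
If Player II plays C3, Player I's expected payoff is (1/2)·3 + (1/2)·5 = 4.
Player II minimizes Player I's payoff; the smallest is -1/2, so the best response is C2.

C2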